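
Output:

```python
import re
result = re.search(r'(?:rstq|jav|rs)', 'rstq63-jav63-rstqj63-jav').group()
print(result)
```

rstq

Branches in `(...|...)` are attempted left-to-right; the first branch that allows the whole pattern to succeed is taken.
`re.search` tries every starting position until one works.
The match spans [0:4] → 'rstq'.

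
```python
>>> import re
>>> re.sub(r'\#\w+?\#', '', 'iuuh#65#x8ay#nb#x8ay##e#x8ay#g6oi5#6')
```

'iuuhx8ayx8ay#x8ay6'

Matches: at [4:8] → '#65#'; at [12:16] → '#nb#'; at [21:24] → '#e#'; at [28:35] → '#g6oi5#'.
Every occurrence is swapped for ''.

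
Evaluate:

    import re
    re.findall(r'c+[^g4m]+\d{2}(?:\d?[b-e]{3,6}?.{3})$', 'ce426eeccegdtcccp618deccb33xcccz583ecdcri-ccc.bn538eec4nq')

['cccp618deccb33xcccz583ecdcri-ccc.bn538eec4nq']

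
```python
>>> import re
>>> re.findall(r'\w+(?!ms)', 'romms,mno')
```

['romms', 'mno']

Because the assertion is negative and zero-width, positions next to the forbidden text are skipped.
Scanning left to right: at [0:5] → 'romms'; at [6:9] → 'mno'.
With no groups in the pattern, `findall` gives back each whole match — 2 here.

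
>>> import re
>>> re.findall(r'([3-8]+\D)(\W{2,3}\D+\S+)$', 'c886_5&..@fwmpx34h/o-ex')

The pattern matches one or more of a character in [3-8], then a non-digit (captured); then 2 to 3 of a non-word character, then one or more of a non-digit, then one or more of a non-whitespace character (captured); then anchored at the end.
Matches: at [5:23] match '5&..@fwmpx34h/o-ex', groups = ('5&', '..@fwmpx34h/o-ex').
Multiple groups make `findall` return tuples — one 2-tuple for the one match.

[('5&', '..@fwmpx34h/o-ex')]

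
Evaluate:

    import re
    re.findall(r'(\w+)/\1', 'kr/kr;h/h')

A backreference is literal: `\1` must see the identical characters the first group matched.
Matches: at [0:5] match 'kr/kr', group 1 = 'kr'; at [6:9] match 'h/h', group 1 = 'h'.
With a single group, `findall` returns only what that group captured — 2 items.

['kr', 'h']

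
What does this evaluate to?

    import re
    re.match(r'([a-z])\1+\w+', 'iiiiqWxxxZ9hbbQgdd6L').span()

(0, 20)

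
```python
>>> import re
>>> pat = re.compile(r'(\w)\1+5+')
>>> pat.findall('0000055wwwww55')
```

`\1` has to match the exact text group 1 already captured.
One capturing group, so `findall` returns just the captured substring from each match — 2 in all.

['0', 'w']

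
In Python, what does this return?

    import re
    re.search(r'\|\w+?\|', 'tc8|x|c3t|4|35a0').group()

`re.search` scans for the first position where the pattern succeeds.
The match spans [3:6] → '|x|'.

'|x|'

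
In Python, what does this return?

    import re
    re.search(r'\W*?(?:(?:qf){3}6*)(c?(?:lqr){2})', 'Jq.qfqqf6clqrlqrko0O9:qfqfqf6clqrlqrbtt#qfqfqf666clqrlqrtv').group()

':qfqfqf6clqrlqr'

Pattern: zero or more of a non-word character (lazy); then the literal 'qf' repeated 3 times, then zero or more of the literal '6' (non-capturing group); then optionally a literal 'c', then the literal 'lqr' repeated 2 times (captured).
`search` walks the string left to right and returns the first match it finds.
The match spans [21:36] → ':qfqfqf6clqrlqr'.
Captured: group 1 = 'clqrlqr'.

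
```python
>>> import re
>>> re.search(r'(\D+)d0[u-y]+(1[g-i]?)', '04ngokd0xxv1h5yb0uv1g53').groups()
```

The match spans [2:13] → 'ngokd0xxv1h'.
Captured: group 1 = 'ngok', group 2 = '1h'.

('ngok', '1h')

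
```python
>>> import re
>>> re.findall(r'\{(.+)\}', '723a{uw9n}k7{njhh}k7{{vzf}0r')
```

`findall` collects group 1 from the one match (1 total).

['uw9n}k7{njhh}k7{{vzf']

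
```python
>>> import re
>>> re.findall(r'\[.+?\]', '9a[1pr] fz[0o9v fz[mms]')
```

['[1pr]', '[0o9v fz[mms]']

No capturing groups, so `findall` returns the 2 full match strings.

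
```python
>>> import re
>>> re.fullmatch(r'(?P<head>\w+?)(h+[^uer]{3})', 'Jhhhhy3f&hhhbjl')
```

For `fullmatch`, every character of the input must be accounted for by the pattern.
Here the string isn't matched end-to-end, so the call returns None.

None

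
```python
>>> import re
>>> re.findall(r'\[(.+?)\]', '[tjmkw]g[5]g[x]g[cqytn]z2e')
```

['tjmkw', '5', 'x', 'cqytn']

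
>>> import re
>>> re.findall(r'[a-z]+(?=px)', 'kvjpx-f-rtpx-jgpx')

['kvj', 'rt', 'jg']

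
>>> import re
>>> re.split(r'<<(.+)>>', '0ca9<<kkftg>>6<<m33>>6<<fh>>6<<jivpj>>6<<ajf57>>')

['0ca9', 'kkftg>>6<<m33>>6<<fh>>6<<jivpj>>6<<ajf57', '']

The group in the pattern means `split` returns the separators' captures alongside the pieces.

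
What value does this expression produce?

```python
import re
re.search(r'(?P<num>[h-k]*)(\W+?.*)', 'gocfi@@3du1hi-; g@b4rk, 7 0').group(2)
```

'@@3du1hi-; g@b4rk, 7 0'

The match spans [4:27] → 'i@@3du1hi-; g@b4rk, 7 0'.
Captured: group 1 = 'i', group 2 = '@@3du1hi-; g@b4rk, 7 0'.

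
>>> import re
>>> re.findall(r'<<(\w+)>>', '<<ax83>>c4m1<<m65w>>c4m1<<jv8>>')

With a single group, `findall` returns only what that group captured — 3 items.

['ax83', 'm65w', 'jv8']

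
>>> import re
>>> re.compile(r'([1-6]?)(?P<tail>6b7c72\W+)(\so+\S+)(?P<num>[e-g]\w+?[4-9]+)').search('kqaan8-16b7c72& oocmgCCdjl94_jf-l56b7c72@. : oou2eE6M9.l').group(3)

' oocm'

The match spans [7:28] → '16b7c72& oocmgCCdjl94'.
Captured: group 1 = '1', group 2 = '6b7c72&', group 3 = ' oocm', group 4 = 'gCCdjl94'.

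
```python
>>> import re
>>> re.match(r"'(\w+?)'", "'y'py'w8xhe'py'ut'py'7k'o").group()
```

"'y'"

`re.match` won't scan ahead — the pattern has to work from the very first character.
The match spans [0:3] → "'y'".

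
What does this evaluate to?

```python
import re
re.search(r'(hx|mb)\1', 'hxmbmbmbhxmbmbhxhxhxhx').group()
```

'mbmb'

After group 1 captures some text, `\1` only succeeds where that same text appears again.
`search` walks the string left to right and returns the first match it finds.
The match spans [2:6] → 'mbmb'.
Captured: group 1 = 'mb'.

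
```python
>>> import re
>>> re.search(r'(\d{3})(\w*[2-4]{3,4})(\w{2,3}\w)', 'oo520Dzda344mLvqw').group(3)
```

The match spans [2:16] → '520Dzda344mLvq'.
Captured: group 1 = '520', group 2 = 'Dzda344', group 3 = 'mLvq'.

'mLvq'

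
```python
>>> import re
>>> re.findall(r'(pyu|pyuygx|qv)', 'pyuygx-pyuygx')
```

['pyu', 'pyu']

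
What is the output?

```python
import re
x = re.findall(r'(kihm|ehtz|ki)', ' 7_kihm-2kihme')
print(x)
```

Alternation isn't longest-match — the leftmost alternative that fits at this position is chosen.
Walking the string: at [3:7] match 'kihm', group 1 = 'kihm'; at [9:13] match 'kihm', group 1 = 'kihm'.
One capturing group, so `findall` returns just the captured substring from each match — 2 in all.

['kihm', 'kihm']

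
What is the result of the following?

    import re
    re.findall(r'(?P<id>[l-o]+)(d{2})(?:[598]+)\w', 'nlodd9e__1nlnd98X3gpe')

With 2 capturing groups, `findall` returns a 2-tuple per match.

[('nlo', 'dd')]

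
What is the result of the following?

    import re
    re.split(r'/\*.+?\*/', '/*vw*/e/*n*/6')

['', 'e', '6']

Because the quantifier is non-greedy, it stops expanding at the earliest point where the rest of the pattern can succeed.
The string is cut at each match, leaving 3 pieces.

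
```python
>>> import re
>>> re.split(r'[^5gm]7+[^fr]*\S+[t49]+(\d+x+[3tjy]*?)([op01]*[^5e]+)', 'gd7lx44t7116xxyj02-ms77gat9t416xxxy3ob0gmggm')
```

['g', '16xxx', 'y3ob0gmggm', '']

Pattern: any character except [5gm], then one or more of the literal '7', then zero or more of any character except [fr]; then one or more of a non-whitespace character, then one or more of one of [t49]; then one or more of a digit, then one or more of a literal 'x', then zero or more of one of [3tjy] (lazy) (captured); then zero or more of one of [op01], then one or more of any character except [5e] (captured).
Matches to split on: at [1:44] → 'd7lx44t7116xxyj02-ms77gat9t416xxxy3ob0gmggm'.
Because the pattern has a capturing group, `split` also inserts each captured text between the pieces.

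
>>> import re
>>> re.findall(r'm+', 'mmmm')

['mmmm']

Pattern: one or more of a literal 'm'.
No capturing groups, so `findall` returns the 1 full match string.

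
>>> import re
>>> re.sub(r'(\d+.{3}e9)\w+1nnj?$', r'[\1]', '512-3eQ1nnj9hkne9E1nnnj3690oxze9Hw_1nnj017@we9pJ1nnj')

This matches one or more of a digit, then exactly 3 of any character, then the literal 'e9' (captured); then one or more of a word character, then the literal '1nn', then optionally a literal 'j'; then anchored at the end.
Each match is replaced using the text its own group 1 captured.

'512-3eQ1nnj9hkne9E1nnnj3690oxze9Hw_1nnj[017@we9]'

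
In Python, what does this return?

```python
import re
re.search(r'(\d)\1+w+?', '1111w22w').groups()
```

('1',)

The backreference `\1` re-matches whatever the first group consumed, character for character.
Unlike `match`, `search` isn't anchored — it looks for the pattern anywhere in the string.
The match spans [0:5] → '1111w'.
Captured: group 1 = '1'.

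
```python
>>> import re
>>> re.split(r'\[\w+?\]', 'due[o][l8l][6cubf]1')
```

['due', '', '', '1']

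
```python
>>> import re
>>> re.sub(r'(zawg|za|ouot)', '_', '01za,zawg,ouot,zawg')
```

'01_,_,_,_'

Branches in `(...|...)` are attempted left-to-right; the first branch that allows the whole pattern to succeed is taken.
Every occurrence is swapped for '_'.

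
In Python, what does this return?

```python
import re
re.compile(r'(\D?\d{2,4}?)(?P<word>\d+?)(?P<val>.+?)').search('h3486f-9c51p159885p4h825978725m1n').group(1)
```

Pattern: optionally a non-digit, then 2 to 4 of a digit (lazy) (captured); then one or more of a digit (lazy) (captured as 'word'); then one or more of any character (lazy) (captured as 'val').
`re.search` scans for the first position where the pattern succeeds.
The match spans [0:5] → 'h3486'.
Captured: group 1 = 'h34', group 2 = '8', group 3 = '6'.

'h34'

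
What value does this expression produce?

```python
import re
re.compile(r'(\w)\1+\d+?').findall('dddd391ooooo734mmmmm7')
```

A backreference is literal: `\1` must see the identical characters the first group matched.
Because there's exactly one group, `findall` drops the full match and keeps group 1 from each hit.

['d', 'o', 'm']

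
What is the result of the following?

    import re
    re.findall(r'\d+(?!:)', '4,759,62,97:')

Because the assertion is negative and zero-width, positions next to the forbidden text are skipped.
Since nothing is captured, `findall` lists the 4 matched substrings directly.

['4', '759', '62', '9']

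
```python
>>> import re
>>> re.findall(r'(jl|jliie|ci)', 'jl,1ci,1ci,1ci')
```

Matches: at [0:2] match 'jl', group 1 = 'jl'; at [4:6] match 'ci', group 1 = 'ci'; at [8:10] match 'ci', group 1 = 'ci'; at [12:14] match 'ci', group 1 = 'ci'.
With a single group, `findall` returns only what that group captured — 4 items.

['jl', 'ci', 'ci', 'ci']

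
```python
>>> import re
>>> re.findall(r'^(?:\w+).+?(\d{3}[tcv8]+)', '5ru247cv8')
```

Pattern: anchored at the start of the string; then one or more of a word character (non-capturing group); then one or more of any character (lazy); then exactly 3 of a digit, then one or more of one of [tcv8] (captured).
Scanning left to right: at [0:9] match '5ru247cv8', group 1 = '247cv8'.
Because there's exactly one group, `findall` drops the full match and keeps group 1 from the one hit.

['247cv8']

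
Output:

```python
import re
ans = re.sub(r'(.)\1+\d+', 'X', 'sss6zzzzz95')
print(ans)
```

XX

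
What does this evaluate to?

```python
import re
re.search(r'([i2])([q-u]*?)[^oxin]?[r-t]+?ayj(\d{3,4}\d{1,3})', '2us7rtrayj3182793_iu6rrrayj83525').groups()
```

The match spans [0:17] → '2us7rtrayj3182793'.
Captured: group 1 = '2', group 2 = 'us', group 3 = '3182793'.

('2', 'us', '3182793')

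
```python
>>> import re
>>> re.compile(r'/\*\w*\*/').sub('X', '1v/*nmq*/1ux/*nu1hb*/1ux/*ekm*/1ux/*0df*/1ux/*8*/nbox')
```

Each match is replaced by 'X'.

'1vX1uxX1uxX1uxX1uxXnbox'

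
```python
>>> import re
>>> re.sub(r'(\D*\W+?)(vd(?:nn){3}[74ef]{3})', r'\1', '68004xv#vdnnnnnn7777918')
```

'68004xv#7918'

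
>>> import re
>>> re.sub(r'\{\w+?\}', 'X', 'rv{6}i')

'rvXi'

Every occurrence is swapped for 'X'.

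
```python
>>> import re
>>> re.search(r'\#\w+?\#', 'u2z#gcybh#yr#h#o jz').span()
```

The match spans [3:10] → '#gcybh#'.

(3, 10)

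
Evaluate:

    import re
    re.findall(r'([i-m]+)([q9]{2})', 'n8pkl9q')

[('kl', '9q')]

This matches one or more of a character in [i-m] (captured); then exactly 2 of one of [q9] (captured).
Scanning left to right: at [3:7] match 'kl9q', groups = ('kl', '9q').
`findall` packs the 2 group values into a tuple for every match.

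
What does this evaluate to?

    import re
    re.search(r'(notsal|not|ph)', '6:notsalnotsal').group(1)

The regex engine tests alternatives in the order written; an earlier branch that matches wins even if a later one would match more.
`re.search` tries every starting position until one works.
The match spans [2:8] → 'notsal'.
Captured: group 1 = 'notsal'.

'notsal'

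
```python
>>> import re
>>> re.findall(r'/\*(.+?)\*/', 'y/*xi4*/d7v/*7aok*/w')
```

The `?` after the quantifier makes it lazy — it takes as little as possible before letting the rest of the pattern try.
Scanning left to right: at [1:8] match '/*xi4*/', group 1 = 'xi4'; at [11:19] match '/*7aok*/', group 1 = '7aok'.
One capturing group, so `findall` returns just the captured substring from each match — 2 in all.

['xi4', '7aok']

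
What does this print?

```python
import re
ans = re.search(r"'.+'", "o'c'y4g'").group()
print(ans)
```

'c'y4g'

`re.search` tries every starting position until one works.
The match spans [1:8] → "'c'y4g'".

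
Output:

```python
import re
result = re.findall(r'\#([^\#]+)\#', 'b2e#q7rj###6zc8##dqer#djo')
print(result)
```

One capturing group, so `findall` returns just the captured substring from each match — 3 in all.

['q7rj', '6zc8', 'dqer']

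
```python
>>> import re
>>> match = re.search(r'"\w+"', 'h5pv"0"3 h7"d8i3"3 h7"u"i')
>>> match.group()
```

'"0"'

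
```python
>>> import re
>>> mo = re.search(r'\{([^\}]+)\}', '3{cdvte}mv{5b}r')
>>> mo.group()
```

'{cdvte}'

`re.search` tries every starting position until one works.
The match spans [1:8] → '{cdvte}'.
Captured: group 1 = 'cdvte'.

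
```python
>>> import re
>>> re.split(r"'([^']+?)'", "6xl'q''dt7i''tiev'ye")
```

['6xl', 'q', '', 'dt7i', '', 'tiev', 'ye']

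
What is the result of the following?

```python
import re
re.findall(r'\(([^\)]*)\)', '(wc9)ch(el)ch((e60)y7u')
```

Walking the string: at [0:5] match '(wc9)', group 1 = 'wc9'; at [7:11] match '(el)', group 1 = 'el'; at [13:19] match '((e60)', group 1 = '(e60'.
Because there's exactly one group, `findall` drops the full match and keeps group 1 from each hit.

['wc9', 'el', '(e60']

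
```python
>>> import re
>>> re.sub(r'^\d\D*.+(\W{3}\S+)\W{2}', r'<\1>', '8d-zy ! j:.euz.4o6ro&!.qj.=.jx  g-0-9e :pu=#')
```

The pattern matches anchored at the start of the string; then a digit, then zero or more of a non-digit, then one or more of any character; then exactly 3 of a non-word character, then one or more of a non-whitespace character (captured); then exactly 2 of a non-word character.
Matches: at [0:32] → '8d-zy ! j:.euz.4o6ro&!.qj.=.jx  '.
`\1` in the replacement pulls in group 1's text for each match.

'<.=.jx>g-0-9e :pu=#'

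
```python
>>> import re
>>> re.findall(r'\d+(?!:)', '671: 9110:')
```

The negative lookaround is zero-width — it rules out positions where the adjacent text would match, without consuming anything.
`findall` yields the raw match text (2 of them) because the pattern has no groups.

['67', '911']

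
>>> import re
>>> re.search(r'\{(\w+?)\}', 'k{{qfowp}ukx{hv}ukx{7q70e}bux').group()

The match spans [2:9] → '{qfowp}'.

'{qfowp}'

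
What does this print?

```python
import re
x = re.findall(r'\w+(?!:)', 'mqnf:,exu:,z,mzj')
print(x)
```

['mqn', 'ex', 'z', 'mzj']

The negative lookahead/lookbehind blocks any match where the forbidden context is present.
Walking the string: at [0:3] → 'mqn'; at [6:8] → 'ex'; at [11:12] → 'z'; at [13:16] → 'mzj'.
Since nothing is captured, `findall` lists the 4 matched substrings directly.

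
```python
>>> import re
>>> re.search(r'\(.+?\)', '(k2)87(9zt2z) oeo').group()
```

The `?` after the quantifier makes it lazy — it takes as little as possible before letting the rest of the pattern try.
`re.search` tries every starting position until one works.
The match spans [0:4] → '(k2)'.

'(k2)'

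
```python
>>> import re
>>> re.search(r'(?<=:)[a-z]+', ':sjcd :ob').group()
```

The `(?=…)`/`(?<=…)` assertion just peeks at neighbouring text; it doesn't advance the match position.
`re.search` scans for the first position where the pattern succeeds.
The match spans [1:5] → 'sjcd'.

'sjcd'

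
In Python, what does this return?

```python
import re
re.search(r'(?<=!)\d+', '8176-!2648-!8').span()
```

The lookaround is zero-width — it requires the adjacent text to match without consuming it, so the asserted text isn't part of the match.
`re.search` scans for the first position where the pattern succeeds.
The match spans [6:10] → '2648'.

(6, 10)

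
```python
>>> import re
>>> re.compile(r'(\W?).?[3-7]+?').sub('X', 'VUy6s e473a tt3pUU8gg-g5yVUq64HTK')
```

'VUXsXXa tXpUU8ggXyVUXXHTK'

This matches optionally a non-word character (captured); then optionally any character, then one or more of a character in [3-7] (lazy).
A `+?`/`*?`/`{m,n}?` starts at its minimum and grows only as far as needed for what follows to match.
Matches: at [2:4] → 'y6'; at [5:8] → ' e4'; at [8:10] → '73'; at [13:15] → 't3'; at [21:24] → '-g5'; ….
Every occurrence is swapped for 'X'.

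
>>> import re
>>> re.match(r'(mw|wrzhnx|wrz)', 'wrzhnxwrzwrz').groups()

('wrzhnx',)

The match spans [0:6] → 'wrzhnx'.
Captured: group 1 = 'wrzhnx'.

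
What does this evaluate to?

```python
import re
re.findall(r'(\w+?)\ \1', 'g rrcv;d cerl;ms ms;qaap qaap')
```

['ms', 'qaap']

After group 1 captures some text, `\1` only succeeds where that same text appears again.
Scanning left to right: at [14:19] match 'ms ms', group 1 = 'ms'; at [20:29] match 'qaap qaap', group 1 = 'qaap'.
Because there's exactly one group, `findall` drops the full match and keeps group 1 from each hit.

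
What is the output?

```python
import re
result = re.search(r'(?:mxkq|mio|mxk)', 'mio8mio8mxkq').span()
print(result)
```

The match spans [0:3] → 'mio'.

(0, 3)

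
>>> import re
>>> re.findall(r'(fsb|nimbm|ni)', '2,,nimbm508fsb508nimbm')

['nimbm', 'fsb', 'nimbm']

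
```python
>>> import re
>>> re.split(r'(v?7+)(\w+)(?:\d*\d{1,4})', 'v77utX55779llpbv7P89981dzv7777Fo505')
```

['', 'v77', 'utX55779llpbv7P89981dzv7777Fo50', '']

Pattern: optionally a literal 'v', then one or more of the literal '7' (captured); then one or more of a word character (captured); then zero or more of a digit, then 1 to 4 of a digit (non-capturing group).
Matches to split on: at [0:35] → 'v77utX55779llpbv7P89981dzv7777Fo505'.
Because the pattern has a capturing group, `split` also inserts each captured text between the pieces.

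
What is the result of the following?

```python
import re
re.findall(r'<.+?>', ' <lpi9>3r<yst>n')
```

A non-greedy quantifier consumes as few characters as it can — just enough that the remainder of the pattern still matches from where it stops; whatever follows it matches normally.
`findall` yields the raw match text (2 of them) because the pattern has no groups.

['<lpi9>', '<yst>']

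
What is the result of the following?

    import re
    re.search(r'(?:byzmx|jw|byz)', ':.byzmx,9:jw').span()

The regex engine tests alternatives in the order written; an earlier branch that matches wins even if a later one would match more.
Unlike `match`, `search` isn't anchored — it looks for the pattern anywhere in the string.
The match spans [2:7] → 'byzmx'.

(2, 7)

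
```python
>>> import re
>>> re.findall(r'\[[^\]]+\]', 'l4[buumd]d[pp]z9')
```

['[buumd]', '[pp]']

Scanning left to right: at [2:9] → '[buumd]'; at [10:14] → '[pp]'.
`findall` yields the raw match text (2 of them) because the pattern has no groups.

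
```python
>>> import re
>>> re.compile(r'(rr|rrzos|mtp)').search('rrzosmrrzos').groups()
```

('rr',)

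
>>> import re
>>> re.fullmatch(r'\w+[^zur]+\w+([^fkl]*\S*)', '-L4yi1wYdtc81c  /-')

`re.fullmatch` requires the pattern to consume the entire string.
Here the string isn't matched end-to-end, so the call returns None.

None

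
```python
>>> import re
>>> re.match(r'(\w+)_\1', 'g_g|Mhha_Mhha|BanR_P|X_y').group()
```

'g_g'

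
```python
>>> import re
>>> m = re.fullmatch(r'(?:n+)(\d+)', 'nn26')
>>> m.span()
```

The pattern matches one or more of a literal 'n' (non-capturing group); then one or more of a digit (captured).
For `fullmatch`, every character of the input must be accounted for by the pattern.
The match spans [0:4] → 'nn26'.
Captured: group 1 = '26'.

(0, 4)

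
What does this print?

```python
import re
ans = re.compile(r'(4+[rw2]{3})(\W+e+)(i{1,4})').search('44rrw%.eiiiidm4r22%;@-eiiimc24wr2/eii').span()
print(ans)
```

(0, 12)

This matches one or more of the literal '4', then exactly 3 of one of [rw2] (captured); then one or more of a non-word character, then one or more of the literal 'e' (captured); then 1 to 4 of a literal 'i' (captured).
`search` walks the string left to right and returns the first match it finds.
The match spans [0:12] → '44rrw%.eiiii'.
Captured: group 1 = '44rrw', group 2 = '%.e', group 3 = 'iiii'.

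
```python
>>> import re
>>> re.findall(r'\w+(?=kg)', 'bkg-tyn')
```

['b']

The `(?=…)`/`(?<=…)` assertion just peeks at neighbouring text; it doesn't advance the match position.
Walking the string: at [0:1] → 'b'.
No capturing groups, so `findall` returns the 1 full match string.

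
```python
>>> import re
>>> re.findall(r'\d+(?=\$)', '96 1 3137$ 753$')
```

['3137', '753']

Lookahead/lookbehind check context without consuming it, so the matched span excludes the asserted characters.
No capturing groups, so `findall` returns the 2 full match strings.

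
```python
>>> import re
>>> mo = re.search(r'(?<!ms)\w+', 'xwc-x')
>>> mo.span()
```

The negative lookahead/lookbehind blocks any match where the forbidden context is present.
`search` walks the string left to right and returns the first match it finds.
The match spans [0:3] → 'xwc'.

(0, 3)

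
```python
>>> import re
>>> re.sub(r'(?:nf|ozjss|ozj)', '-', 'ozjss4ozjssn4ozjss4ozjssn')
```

`|` is ordered: at each position the engine commits to the first alternative that works.
Every occurrence is swapped for '-'.

'-4-n4-4-n'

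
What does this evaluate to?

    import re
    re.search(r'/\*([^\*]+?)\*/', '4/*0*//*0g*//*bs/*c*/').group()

The match spans [1:6] → '/*0*/'.

'/*0*/'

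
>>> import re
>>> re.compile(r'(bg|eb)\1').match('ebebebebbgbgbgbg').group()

'ebeb'

`\1` is not a pattern — it's the concrete string captured by group 1, re-applied verbatim.
`match` is anchored at position 0; if the pattern doesn't fit there, it returns None.
The match spans [0:4] → 'ebeb'.
Captured: group 1 = 'eb'.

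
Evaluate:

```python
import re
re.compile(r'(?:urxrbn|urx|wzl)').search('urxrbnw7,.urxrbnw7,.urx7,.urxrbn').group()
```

Branches in `(...|...)` are attempted left-to-right; the first branch that allows the whole pattern to succeed is taken.
`re.search` scans for the first position where the pattern succeeds.
The match spans [0:6] → 'urxrbn'.

'urxrbn'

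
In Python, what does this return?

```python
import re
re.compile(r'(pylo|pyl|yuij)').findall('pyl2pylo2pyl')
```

['pyl', 'pylo', 'pyl']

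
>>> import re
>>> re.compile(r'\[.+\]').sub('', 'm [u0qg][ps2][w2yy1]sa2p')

'm sa2p'

Matches: at [2:20] → '[u0qg][ps2][w2yy1]'.
Every occurrence is swapped for ''.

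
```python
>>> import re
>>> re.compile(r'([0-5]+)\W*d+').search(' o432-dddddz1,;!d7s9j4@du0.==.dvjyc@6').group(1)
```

'432'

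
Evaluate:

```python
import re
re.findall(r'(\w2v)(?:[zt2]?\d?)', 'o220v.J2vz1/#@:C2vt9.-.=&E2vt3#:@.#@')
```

This matches a word character, then the literal '2v' (captured); then optionally one of [zt2], then optionally a digit (non-capturing group).
Scanning left to right: at [6:11] match 'J2vz1', group 1 = 'J2v'; at [15:20] match 'C2vt9', group 1 = 'C2v'; at [25:30] match 'E2vt3', group 1 = 'E2v'.
With a single group, `findall` returns only what that group captured — 3 items.

['J2v', 'C2v', 'E2v']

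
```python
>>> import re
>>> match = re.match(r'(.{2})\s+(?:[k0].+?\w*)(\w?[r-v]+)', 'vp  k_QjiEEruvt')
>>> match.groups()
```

The match spans [0:15] → 'vp  k_QjiEEruvt'.
Captured: group 1 = 'vp', group 2 = 't'.

('vp', 't')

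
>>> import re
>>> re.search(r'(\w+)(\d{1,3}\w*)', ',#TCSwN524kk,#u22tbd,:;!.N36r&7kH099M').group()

The pattern matches one or more of a word character (captured); then 1 to 3 of a digit, then zero or more of a word character (captured).
The match spans [2:12] → 'TCSwN524kk'.

'TCSwN524kk'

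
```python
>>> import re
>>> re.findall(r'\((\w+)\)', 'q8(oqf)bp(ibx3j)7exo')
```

Walking the string: at [2:7] match '(oqf)', group 1 = 'oqf'; at [9:16] match '(ibx3j)', group 1 = 'ibx3j'.
One capturing group, so `findall` returns just the captured substring from each match — 2 in all.

['oqf', 'ibx3j']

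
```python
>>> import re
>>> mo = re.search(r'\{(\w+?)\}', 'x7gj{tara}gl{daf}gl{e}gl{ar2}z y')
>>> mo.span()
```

`re.search` tries every starting position until one works.
The match spans [4:10] → '{tara}'.
Captured: group 1 = 'tara'.

(4, 10)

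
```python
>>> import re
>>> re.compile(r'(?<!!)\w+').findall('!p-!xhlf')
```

Because the assertion is negative and zero-width, positions next to the forbidden text are skipped.
Scanning left to right: at [5:8] → 'hlf'.
No capturing groups, so `findall` returns the 1 full match string.

['hlf']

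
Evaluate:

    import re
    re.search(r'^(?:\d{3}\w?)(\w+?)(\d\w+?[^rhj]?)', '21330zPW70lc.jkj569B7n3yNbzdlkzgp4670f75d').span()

(0, 11)

Pattern: anchored at the start of the string; then exactly 3 of a digit, then optionally a word character (non-capturing group); then one or more of a word character (lazy) (captured); then a digit, then one or more of a word character (lazy), then optionally any character except [rhj] (captured).
`re.search` scans for the first position where the pattern succeeds.
The match spans [0:11] → '21330zPW70l'.
Captured: group 1 = '0zPW', group 2 = '70l'.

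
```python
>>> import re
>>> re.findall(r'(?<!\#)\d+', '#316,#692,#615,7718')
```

The negative lookahead/lookbehind blocks any match where the forbidden context is present.
No capturing groups, so `findall` returns the 4 full match strings.

['16', '92', '15', '7718']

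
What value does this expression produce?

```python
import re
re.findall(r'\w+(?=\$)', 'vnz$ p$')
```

['vnz', 'p']

The positive lookaround only admits positions where the adjacent text matches; those characters stay outside the span.
No capturing groups, so `findall` returns the 2 full match strings.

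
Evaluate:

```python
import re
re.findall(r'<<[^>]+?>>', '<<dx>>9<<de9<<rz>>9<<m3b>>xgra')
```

['<<dx>>', '<<de9<<rz>>', '<<m3b>>']

With no groups in the pattern, `findall` gives back each whole match — 3 here.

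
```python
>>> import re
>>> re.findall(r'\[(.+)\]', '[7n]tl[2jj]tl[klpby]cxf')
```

Scanning left to right: at [0:20] match '[7n]tl[2jj]tl[klpby]', group 1 = '7n]tl[2jj]tl[klpby'.
`findall` collects group 1 from the one match (1 total).

['7n]tl[2jj]tl[klpby']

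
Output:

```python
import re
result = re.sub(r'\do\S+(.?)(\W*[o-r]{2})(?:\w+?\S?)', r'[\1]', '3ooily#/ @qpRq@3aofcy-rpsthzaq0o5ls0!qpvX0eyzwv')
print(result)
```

A non-greedy quantifier consumes as few characters as it can — just enough that the remainder of the pattern still matches from where it stops; whatever follows it matches normally.
The replacement refers to a captured group, so each match is rewritten using its own captured text.

[ ]@3aofcy-rpsthzaq[]0eyzwv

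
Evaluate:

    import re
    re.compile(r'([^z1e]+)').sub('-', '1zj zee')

'1z-zee'

Each match is replaced by '-'.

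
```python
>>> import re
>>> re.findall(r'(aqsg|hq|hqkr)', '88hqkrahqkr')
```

`|` is ordered: at each position the engine commits to the first alternative that works.
Scanning left to right: at [2:4] match 'hq', group 1 = 'hq'; at [7:9] match 'hq', group 1 = 'hq'.
`findall` collects group 1 from each match (2 total).

['hq', 'hq']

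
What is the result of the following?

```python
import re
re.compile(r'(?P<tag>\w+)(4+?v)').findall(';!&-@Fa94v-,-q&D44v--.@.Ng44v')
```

Pattern: one or more of a word character (captured as 'tag'); then one or more of a literal '4' (lazy), then a literal 'v' (captured).
`findall` packs the 2 group values into a tuple for every match.

[('Fa9', '4v'), ('D4', '4v'), ('Ng4', '4v')]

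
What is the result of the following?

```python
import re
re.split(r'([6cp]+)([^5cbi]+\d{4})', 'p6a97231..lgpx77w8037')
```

Pattern: one or more of one of [6cp] (captured); then one or more of any character except [5cbi], then exactly 4 of a digit (captured).
With a capturing group present, the delimiter's captured portion is kept in the result list.

['', 'p6', 'a97231..lgpx77w8037', '']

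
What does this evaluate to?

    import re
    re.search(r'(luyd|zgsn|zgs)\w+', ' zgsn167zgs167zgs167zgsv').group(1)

Alternation isn't longest-match — the leftmost alternative that fits at this position is chosen.
`search` walks the string left to right and returns the first match it finds.
The match spans [1:24] → 'zgsn167zgs167zgs167zgsv'.
Captured: group 1 = 'zgsn'.

'zgsn'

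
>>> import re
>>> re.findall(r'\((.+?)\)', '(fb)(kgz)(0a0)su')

['fb', 'kgz', '0a0']

Lazy quantifiers expand one character at a time until the remainder of the pattern can match.
One capturing group, so `findall` returns just the captured substring from each match — 3 in all.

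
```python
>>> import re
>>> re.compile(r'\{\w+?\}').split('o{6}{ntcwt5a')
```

Matches to split on: at [1:4] → '{6}'.
Each match becomes a cut point; 2 segments remain.

['o', '{ntcwt5a']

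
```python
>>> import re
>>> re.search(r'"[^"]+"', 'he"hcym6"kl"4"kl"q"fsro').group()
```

The match spans [2:9] → '"hcym6"'.

'"hcym6"'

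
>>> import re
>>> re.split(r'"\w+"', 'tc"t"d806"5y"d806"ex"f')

['tc', 'd806', 'd806', 'f']

The string is cut at each match, leaving 4 pieces.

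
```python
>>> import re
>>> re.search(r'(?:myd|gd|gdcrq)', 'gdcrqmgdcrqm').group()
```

'gd'

Alternation tries branches left to right and keeps the first one that lets the overall match succeed at that position.
The match spans [0:2] → 'gd'.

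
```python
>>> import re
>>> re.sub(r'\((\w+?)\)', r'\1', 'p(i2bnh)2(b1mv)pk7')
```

'pi2bnh2b1mvpk7'

Matches: at [1:8] → '(i2bnh)'; at [9:15] → '(b1mv)'.
The replacement refers to a captured group, so each match is rewritten using its own captured text.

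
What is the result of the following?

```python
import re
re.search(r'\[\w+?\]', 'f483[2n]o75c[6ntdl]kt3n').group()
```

The match spans [4:8] → '[2n]'.

'[2n]'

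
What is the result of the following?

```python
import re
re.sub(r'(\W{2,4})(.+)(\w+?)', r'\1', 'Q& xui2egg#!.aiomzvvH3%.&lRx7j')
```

'Q& '

Each match is replaced using the text its own group 1 captured.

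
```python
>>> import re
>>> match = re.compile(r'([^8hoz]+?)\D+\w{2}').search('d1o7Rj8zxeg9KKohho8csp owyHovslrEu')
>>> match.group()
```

This matches one or more of any character except [8hoz] (lazy) (captured); then one or more of a non-digit; then exactly 2 of a word character.
The match spans [0:5] → 'd1o7R'.

'd1o7R'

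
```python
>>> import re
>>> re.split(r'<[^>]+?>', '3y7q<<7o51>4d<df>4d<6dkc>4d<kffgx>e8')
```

['3y7q', '4d', '4d', '4d', 'e8']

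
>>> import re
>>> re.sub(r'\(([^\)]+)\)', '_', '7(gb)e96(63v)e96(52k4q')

'7_e96_e96(52k4q'

Every occurrence is swapped for '_'.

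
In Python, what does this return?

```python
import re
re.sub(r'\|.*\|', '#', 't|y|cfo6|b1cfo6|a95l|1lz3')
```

Matches: at [1:21] → '|y|cfo6|b1cfo6|a95l|'.
Each match is replaced by '#'.

't#1lz3'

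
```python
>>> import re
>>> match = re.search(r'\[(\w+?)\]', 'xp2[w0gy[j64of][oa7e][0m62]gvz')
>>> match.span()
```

(8, 15)

`re.search` tries every starting position until one works.
The match spans [8:15] → '[j64of]'.
Captured: group 1 = 'j64of'.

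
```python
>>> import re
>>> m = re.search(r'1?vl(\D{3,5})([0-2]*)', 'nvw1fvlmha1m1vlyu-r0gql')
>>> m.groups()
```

Pattern: optionally a literal '1', then the literal 'vl'; then 3 to 5 of a non-digit (captured); then zero or more of a character in [0-2] (captured).
`re.search` tries every starting position until one works.
The match spans [5:11] → 'vlmha1'.
Captured: group 1 = 'mha', group 2 = '1'.

('mha', '1')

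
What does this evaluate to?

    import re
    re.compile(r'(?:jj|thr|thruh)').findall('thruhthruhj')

`|` is ordered: at each position the engine commits to the first alternative that works.
With no groups in the pattern, `findall` gives back each whole match — 2 here.

['thr', 'thr']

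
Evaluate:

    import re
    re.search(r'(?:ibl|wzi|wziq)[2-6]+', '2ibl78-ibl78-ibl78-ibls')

`re.search` scans for the first position where the pattern succeeds.
Here the pattern never matches, so the call returns None.

None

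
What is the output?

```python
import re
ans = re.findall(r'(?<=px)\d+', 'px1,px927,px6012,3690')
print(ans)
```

['1', '927', '6012']

Lookahead/lookbehind check context without consuming it, so the matched span excludes the asserted characters.
Scanning left to right: at [2:3] → '1'; at [6:9] → '927'; at [12:16] → '6012'.
With no groups in the pattern, `findall` gives back each whole match — 3 here.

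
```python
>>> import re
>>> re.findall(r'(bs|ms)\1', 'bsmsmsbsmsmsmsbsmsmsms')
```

The backreference `\1` re-matches whatever the first group consumed, character for character.
Walking the string: at [2:6] match 'msms', group 1 = 'ms'; at [8:12] match 'msms', group 1 = 'ms'; at [16:20] match 'msms', group 1 = 'ms'.
With a single group, `findall` returns only what that group captured — 3 items.

['ms', 'ms', 'ms']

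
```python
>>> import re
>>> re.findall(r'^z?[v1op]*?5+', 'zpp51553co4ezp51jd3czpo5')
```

['zpp5']

This matches anchored at the start of the string; then optionally a literal 'z'; then zero or more of one of [v1op] (lazy); then one or more of a literal '5'.
Scanning left to right: at [0:4] → 'zpp5'.
Since nothing is captured, `findall` lists the 1 matched substring directly.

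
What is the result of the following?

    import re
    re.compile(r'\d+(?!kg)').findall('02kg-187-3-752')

['0', '187', '3', '752']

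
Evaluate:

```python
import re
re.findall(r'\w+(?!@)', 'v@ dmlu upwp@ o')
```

['dmlu', 'upw', 'o']

`(?!…)`/`(?<!…)` only lets a position through if the neighbouring text does NOT match; no characters are consumed.
Scanning left to right: at [3:7] → 'dmlu'; at [8:11] → 'upw'; at [14:15] → 'o'.
With no groups in the pattern, `findall` gives back each whole match — 3 here.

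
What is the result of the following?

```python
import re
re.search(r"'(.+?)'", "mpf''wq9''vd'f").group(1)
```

"'wq9"

A `+?`/`*?`/`{m,n}?` starts at its minimum and grows only as far as needed for what follows to match.
`search` walks the string left to right and returns the first match it finds.
The match spans [3:9] → "''wq9'".
Captured: group 1 = "'wq9".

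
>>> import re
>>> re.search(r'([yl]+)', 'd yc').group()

The pattern matches one or more of one of [yl] (captured).
The match spans [2:3] → 'y'.

'y'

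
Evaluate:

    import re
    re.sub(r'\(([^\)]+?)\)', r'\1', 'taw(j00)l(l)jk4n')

'tawj00lljk4n'

The replacement refers to a captured group, so each match is rewritten using its own captured text.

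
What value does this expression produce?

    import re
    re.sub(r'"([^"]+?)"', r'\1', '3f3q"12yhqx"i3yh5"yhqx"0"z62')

Each match is replaced using the text its own group 1 captured.

'3f3q12yhqxi3yh5yhqx0"z62'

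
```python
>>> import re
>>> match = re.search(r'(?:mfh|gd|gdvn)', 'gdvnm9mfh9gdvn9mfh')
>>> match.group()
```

'gd'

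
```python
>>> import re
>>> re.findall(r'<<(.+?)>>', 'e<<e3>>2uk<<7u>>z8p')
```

['e3', '7u']

A non-greedy quantifier consumes as few characters as it can — just enough that the remainder of the pattern still matches from where it stops; whatever follows it matches normally.
Matches: at [1:7] match '<<e3>>', group 1 = 'e3'; at [10:16] match '<<7u>>', group 1 = '7u'.
Because there's exactly one group, `findall` drops the full match and keeps group 1 from each hit.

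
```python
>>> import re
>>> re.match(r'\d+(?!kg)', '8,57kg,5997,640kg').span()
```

(0, 1)

Because the assertion is negative and zero-width, positions next to the forbidden text are skipped.
With `match`, the pattern is implicitly anchored at the beginning.
The match spans [0:1] → '8'.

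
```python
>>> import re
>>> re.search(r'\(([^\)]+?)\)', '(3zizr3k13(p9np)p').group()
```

'(3zizr3k13(p9np)'

The match spans [0:16] → '(3zizr3k13(p9np)'.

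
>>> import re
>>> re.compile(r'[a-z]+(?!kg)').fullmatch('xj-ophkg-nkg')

`fullmatch` succeeds only if the pattern covers the string from start to end.
Here the pattern can't cover the whole string, so the call returns None.

None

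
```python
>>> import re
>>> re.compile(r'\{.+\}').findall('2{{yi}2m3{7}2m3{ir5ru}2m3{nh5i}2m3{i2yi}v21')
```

['{{yi}2m3{7}2m3{ir5ru}2m3{nh5i}2m3{i2yi}']

Walking the string: at [1:40] → '{{yi}2m3{7}2m3{ir5ru}2m3{nh5i}2m3{i2yi}'.
No capturing groups, so `findall` returns the 1 full match string.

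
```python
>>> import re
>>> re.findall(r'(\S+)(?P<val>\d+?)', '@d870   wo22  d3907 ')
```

This matches one or more of a non-whitespace character (captured); then one or more of a digit (lazy) (captured as 'val').
2 groups means each result is a tuple of 2 captured strings — 3 here.

[('@d87', '0'), ('wo2', '2'), ('d390', '7')]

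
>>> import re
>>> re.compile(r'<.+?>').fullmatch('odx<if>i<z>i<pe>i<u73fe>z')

`re.fullmatch` is like wrapping the pattern in `^…$` (in single-line mode).
Here there's no way to consume every character, so the call returns None.

None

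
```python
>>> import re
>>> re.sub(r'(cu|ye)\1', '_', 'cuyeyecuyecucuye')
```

`\1` is not a pattern — it's the concrete string captured by group 1, re-applied verbatim.
Matches: at [2:6] → 'yeye'; at [10:14] → 'cucu'.
Each match is replaced by '_'.

'cu_cuye_ye'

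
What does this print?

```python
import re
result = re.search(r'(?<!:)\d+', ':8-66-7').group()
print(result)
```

66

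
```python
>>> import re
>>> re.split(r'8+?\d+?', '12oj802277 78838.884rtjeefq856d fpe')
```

The pattern matches one or more of a literal '8' (lazy); then one or more of a digit (lazy).
With the lazy modifier that quantifier settles for the fewest repetitions that let the rest of the pattern succeed (the atoms after it are unaffected and can still be greedy).
Matches to split on: at [4:6] → '80'; at [12:14] → '88'; at [17:19] → '88'; at [27:29] → '85'.
The string is cut at each match, leaving 5 pieces.

['12oj', '2277 7', '38.', '4rtjeefq', '6d fpe']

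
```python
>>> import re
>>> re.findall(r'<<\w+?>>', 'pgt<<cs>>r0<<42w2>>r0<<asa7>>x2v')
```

['<<cs>>', '<<42w2>>', '<<asa7>>']

`findall` yields the raw match text (3 of them) because the pattern has no groups.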